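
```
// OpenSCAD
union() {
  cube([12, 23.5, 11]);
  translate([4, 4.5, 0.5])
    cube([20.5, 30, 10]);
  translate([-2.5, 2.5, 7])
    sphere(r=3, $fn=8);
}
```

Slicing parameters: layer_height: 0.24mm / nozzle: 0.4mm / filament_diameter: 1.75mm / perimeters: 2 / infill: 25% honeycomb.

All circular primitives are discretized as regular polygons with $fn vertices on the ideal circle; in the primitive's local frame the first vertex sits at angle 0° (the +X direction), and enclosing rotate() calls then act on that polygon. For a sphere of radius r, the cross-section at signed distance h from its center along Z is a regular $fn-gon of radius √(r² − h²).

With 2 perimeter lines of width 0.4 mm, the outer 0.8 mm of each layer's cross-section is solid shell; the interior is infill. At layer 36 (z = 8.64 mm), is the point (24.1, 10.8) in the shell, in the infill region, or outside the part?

At z = 8.64 mm: the 12×23.5 cube contributes its full rectangle; the cube at (4, 4.5) is present — its section is the full 20.5×30 rectangle; the r=3 sphere at (-2.5, 2.5) slices to a regular 8-gon of circumradius 2.512 (√(r²−h²) with h=1.64 from center); Taking the union: the regions partially overlap (shared area 152.00 mm²), so overlapping operands fuse into one piece — 1 connected region. Overall, the cross-section is a single solid region. The nearest boundary edge runs (24.50, 34.50)→(24.50, 4.50); distance from the point to it = 0.40 mm. The point is inside the cross-section, 0.40 mm from the nearest boundary — within the 0.8 mm shell band (2 × 0.4).

shell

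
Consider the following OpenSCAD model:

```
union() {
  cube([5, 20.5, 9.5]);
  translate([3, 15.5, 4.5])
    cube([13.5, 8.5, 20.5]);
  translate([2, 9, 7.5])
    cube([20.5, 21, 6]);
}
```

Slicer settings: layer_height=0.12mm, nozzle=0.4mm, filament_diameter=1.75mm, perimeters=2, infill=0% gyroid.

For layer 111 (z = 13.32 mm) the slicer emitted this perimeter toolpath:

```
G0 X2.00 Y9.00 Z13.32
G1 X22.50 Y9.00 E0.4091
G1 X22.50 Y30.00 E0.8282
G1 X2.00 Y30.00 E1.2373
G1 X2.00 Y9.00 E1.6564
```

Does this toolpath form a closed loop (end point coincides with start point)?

Start point (G0): (2.00, 9.00). End point (last G1): the path returns to the start — closed.

yes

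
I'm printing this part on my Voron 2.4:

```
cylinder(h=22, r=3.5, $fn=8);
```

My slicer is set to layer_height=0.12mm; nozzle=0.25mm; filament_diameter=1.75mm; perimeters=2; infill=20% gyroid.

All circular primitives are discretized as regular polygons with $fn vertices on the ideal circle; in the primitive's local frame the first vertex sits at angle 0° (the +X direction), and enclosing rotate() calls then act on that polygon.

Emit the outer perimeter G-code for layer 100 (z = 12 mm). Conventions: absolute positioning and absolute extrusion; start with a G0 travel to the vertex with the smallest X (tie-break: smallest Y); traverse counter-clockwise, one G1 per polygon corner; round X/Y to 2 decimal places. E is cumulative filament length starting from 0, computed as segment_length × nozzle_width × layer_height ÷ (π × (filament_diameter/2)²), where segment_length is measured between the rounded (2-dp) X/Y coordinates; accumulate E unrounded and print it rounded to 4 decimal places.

G0 X-3.50 Y0.00 Z12.00
G1 X-2.47 Y-2.47 E0.0334
G1 X0.00 Y-3.50 E0.0668
G1 X2.47 Y-2.47 E0.1001
G1 X3.50 Y0.00 E0.1335
G1 X2.47 Y2.47 E0.1669
G1 X0.00 Y3.50 E0.2003
G1 X-2.47 Y2.47 E0.2336
G1 X-3.50 Y0.00 E0.2670

At z = 12 mm: the cylinder: section is a regular 8-gon, circumradius r=3.5. The outline is a single polygon with 8 vertices. Extrusion per mm of travel: 0.25 × 0.12 / (π × 0.875²) = 0.012473. Accumulating E over each segment gives final E = 0.2670.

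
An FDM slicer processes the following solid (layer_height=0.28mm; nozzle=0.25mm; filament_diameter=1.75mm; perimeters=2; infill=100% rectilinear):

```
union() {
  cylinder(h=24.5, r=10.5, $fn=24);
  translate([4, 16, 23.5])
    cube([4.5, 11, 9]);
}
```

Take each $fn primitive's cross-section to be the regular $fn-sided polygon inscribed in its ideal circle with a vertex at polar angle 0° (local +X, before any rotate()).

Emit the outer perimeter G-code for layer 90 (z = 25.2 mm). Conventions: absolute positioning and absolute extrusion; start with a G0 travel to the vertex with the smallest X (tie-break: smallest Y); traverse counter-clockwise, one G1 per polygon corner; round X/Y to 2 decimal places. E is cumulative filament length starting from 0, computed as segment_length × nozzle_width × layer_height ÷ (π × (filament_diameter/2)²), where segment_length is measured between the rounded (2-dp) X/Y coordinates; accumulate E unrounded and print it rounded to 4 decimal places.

At z = 25.2 mm: the cylinder does not reach this height (z outside [0, 24.5]); the 4.5×11 cube at (4, 16) contributes its full rectangle; Taking the union: only the 4.5×11 cube at (4, 16) is present, so the union is just that shape — 1 connected region. The outline is a single polygon with 4 vertices. Extrusion per mm of travel: 0.25 × 0.28 / (π × 0.875²) = 0.029103. Accumulating E over each segment gives final E = 0.9022.

G0 X4.00 Y16.00 Z25.20
G1 X8.50 Y16.00 E0.1310
G1 X8.50 Y27.00 E0.4511
G1 X4.00 Y27.00 E0.5821
G1 X4.00 Y16.00 E0.9022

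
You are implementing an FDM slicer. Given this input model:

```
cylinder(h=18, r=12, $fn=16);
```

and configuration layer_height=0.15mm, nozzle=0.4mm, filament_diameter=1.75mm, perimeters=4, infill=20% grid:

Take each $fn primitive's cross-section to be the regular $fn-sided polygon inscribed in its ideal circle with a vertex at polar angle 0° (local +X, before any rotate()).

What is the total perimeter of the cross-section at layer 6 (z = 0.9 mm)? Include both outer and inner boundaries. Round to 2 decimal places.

At z = 0.9 mm: the cylinder: section is a regular 16-gon, circumradius r=12 (perimeter = 2·16·12.000·sin(180°/16) = 74.91 mm). Overall, the cross-section is a single solid region. Total boundary length (outer) = 74.91 mm.

74.91 mm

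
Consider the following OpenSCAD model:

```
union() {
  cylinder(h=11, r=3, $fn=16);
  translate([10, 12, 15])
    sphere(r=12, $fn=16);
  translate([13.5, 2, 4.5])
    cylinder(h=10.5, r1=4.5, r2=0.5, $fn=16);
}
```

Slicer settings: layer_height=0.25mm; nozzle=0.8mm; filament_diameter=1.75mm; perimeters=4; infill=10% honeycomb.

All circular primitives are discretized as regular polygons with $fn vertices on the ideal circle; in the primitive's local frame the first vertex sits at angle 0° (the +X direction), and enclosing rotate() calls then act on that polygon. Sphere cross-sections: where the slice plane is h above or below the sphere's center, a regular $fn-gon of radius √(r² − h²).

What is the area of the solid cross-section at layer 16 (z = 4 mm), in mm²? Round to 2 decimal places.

97.97 mm²

At z = 4 mm: the cylinder: section is a regular 16-gon, circumradius r=3 (area = (16/2)·3.000²·sin(360°/16) = 27.55 mm²); the r=12 sphere at (10, 12) contributes a regular 16-gon of circumradius √(12²−11²) = 4.796 (area = (16/2)·4.796²·sin(360°/16) = 70.41 mm²); the cone at (13.5, 2) does not reach this height (z outside [4.5, 15]); Combining (union): the 2 present regions are separate (no shared area or edge), so areas and boundary lengths simply add and each stays a separate island — area = 97.97 mm². Overall, the cross-section has 2 separate islands. Net area = 97.97 mm².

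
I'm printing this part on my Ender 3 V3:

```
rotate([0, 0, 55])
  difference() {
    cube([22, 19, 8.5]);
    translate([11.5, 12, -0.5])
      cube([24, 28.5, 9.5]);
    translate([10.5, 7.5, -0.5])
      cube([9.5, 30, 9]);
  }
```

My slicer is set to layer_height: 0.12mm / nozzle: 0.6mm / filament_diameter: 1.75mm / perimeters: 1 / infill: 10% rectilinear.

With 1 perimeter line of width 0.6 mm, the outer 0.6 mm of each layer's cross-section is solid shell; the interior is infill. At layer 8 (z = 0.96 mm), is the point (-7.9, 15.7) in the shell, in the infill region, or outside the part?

infill

At z = 0.96 mm: the cube is present — its section is the full 22×19 rectangle; the 24×28.5 cube at (11.5, 12) contributes its full rectangle; the cube at (10.5, 7.5) (footprint 9.5×30) is included at this height; Subtracting the remaining from the first: starting from the 22×19 cube, the 24×28.5 cube at (11.5, 12) partially overlaps it — only the 73.50 mm² overlap (of its 684.00 mm²) is removed, clipping the outline; the 9.5×30 cube at (10.5, 7.5) partially overlaps it — only the 49.75 mm² overlap (of its 285.00 mm²) is removed, clipping the outline — 1 connected region; (rotated 55° about Z; rotation is an isometry so areas/perimeters/island counts are preserved). Overall, the cross-section is a single solid region. Undo the 55° rotation: the query point maps to (8.329, 15.476) in the un-rotated model frame. The nearest boundary edge runs (10.50, 19.00)→(10.50, 7.50); distance from the point to it = 2.17 mm. The point is inside the cross-section and 2.17 mm from the nearest boundary — more than the 0.6 mm shell width (1 × 0.6), so it's in the infill interior.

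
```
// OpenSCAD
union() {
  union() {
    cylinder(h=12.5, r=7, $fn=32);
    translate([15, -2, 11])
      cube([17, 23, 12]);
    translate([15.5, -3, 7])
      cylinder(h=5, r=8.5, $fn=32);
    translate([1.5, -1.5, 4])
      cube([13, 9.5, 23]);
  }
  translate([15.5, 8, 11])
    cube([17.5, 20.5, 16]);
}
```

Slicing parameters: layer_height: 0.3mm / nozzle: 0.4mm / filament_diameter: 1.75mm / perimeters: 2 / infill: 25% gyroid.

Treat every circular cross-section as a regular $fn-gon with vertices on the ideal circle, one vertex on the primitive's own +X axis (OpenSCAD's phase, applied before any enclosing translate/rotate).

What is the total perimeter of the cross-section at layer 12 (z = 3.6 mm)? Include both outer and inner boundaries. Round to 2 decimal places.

At z = 3.6 mm: the r=7 cylinder gives a regular 32-gon of circumradius 7 (constant along its height) (perimeter = 2·32·7.000·sin(180°/32) = 43.91 mm); the cube at (15, -2) is absent (z outside [11, 23]); the cylinder at (15.5, -3) is absent (z outside [7, 12]); the cube at (1.5, -1.5) is absent (z outside [4, 27]); Combining (union): only the r=7 cylinder is present, so the union is just that shape — boundary = 43.91 mm; the cube at (15.5, 8) is not intersected at this z (z outside [11, 27]); Combining (union): only that combined region is present, so the union is just that shape — boundary = 43.91 mm. Overall, the cross-section is a single solid region. Total boundary length (outer) = 43.91 mm.

43.91 mm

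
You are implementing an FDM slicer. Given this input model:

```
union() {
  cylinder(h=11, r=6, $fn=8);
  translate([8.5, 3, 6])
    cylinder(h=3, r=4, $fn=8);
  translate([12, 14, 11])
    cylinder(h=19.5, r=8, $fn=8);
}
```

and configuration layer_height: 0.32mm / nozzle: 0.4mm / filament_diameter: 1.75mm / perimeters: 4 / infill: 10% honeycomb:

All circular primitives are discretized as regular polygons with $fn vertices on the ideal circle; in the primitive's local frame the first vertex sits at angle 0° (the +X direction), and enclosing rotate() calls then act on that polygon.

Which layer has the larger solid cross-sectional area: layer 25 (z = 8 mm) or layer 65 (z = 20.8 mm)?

Layer 25 (z = 8): the r=6 cylinder gives a regular 8-gon of circumradius 6 (constant along its height) (area = (8/2)·6.000²·sin(360°/8) = 101.82 mm²); the r=4 cylinder at (8.5, 3) contributes a regular 8-gon of circumradius 4 (area = (8/2)·4.000²·sin(360°/8) = 45.25 mm²); the cylinder at (12, 14) does not reach this height (z outside [11, 30.5]); Combining (union): the regions partially overlap — summed areas 147.08 mm² minus the doubly-counted overlap 0.78 mm² gives 146.29 mm² — area = 146.29 mm². So its area = 146.29 mm². Layer 65 (z = 20.8): the cylinder does not reach this height (z outside [0, 11]); the cylinder at (8.5, 3) is not intersected at this z (z outside [6, 9]); the r=8 cylinder at (12, 14) gives a regular 8-gon of circumradius 8 (constant along its height) (area = (8/2)·8.000²·sin(360°/8) = 181.02 mm²); Merging all regions: only the r=8 cylinder at (12, 14) is present, so the union is just that shape — area = 181.02 mm². So its area = 181.02 mm². Layer 65 is larger (181.02 vs 146.29 mm²).

layer 65 (z = 20.8 mm)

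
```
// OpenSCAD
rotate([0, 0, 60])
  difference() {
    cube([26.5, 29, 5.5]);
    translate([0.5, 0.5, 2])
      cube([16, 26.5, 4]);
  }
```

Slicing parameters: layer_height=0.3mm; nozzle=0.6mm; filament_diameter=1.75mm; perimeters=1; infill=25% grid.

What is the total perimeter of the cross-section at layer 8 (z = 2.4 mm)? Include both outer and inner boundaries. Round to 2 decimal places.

196.00 mm

At z = 2.4 mm: the cube (footprint 26.5×29) is included at this height (perimeter 111.00 mm); the cube at (0.5, 0.5) (footprint 16×26.5) is included at this height (perimeter 85.00 mm); Subtracting the remaining from the first: starting from the 26.5×29 cube, the 16×26.5 cube at (0.5, 0.5) lies wholly inside it (removes its full 424.00 mm² and its 85.00 mm outline becomes a hole wall) — boundary (outer + 1 inner loop) = 196.00 mm; (rotated 60° about Z; rotation is an isometry so areas/perimeters/island counts are preserved). Overall, the cross-section is one region with 1 hole. Total boundary length (outer + inner) = 196.00 mm.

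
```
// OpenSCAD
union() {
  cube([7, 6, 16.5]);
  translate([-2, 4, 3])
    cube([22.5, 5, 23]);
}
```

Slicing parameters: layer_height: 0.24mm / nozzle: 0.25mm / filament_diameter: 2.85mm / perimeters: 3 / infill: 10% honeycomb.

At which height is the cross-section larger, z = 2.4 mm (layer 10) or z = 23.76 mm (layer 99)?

layer 99 (z = 23.76 mm)

Layer 10 (z = 2.4): the cube is present — its section is the full 7×6 rectangle (area 42.00 mm²); the cube at (-2, 4) is not intersected at this z (z outside [3, 26]); Taking the union: only the 7×6 cube is present, so the union is just that shape — area = 42.00 mm². So its area = 42.00 mm². Layer 99 (z = 23.76): the cube does not reach this height (z outside [0, 16.5]); the cube at (-2, 4) is present — its section is the full 22.5×5 rectangle (area 112.50 mm²); Combining (union): only the 22.5×5 cube at (-2, 4) is present, so the union is just that shape — area = 112.50 mm². So its area = 112.50 mm². Layer 99 is larger (112.50 vs 42.00 mm²).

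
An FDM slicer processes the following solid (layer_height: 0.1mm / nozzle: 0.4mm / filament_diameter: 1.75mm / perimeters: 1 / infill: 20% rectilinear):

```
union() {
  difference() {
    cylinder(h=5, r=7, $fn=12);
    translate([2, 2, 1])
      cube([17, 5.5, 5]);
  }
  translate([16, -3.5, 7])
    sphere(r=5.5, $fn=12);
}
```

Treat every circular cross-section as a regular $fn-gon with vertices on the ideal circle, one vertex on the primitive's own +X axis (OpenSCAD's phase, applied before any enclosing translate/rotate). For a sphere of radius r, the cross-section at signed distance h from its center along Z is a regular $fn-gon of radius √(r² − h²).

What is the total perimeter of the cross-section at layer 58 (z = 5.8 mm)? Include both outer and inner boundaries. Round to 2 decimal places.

33.34 mm

At z = 5.8 mm: the cylinder is absent (z outside [0, 5]); the cube at (2, 2) is present — its section is the full 17×5.5 rectangle (perimeter 45.00 mm); After the difference (first − rest): the first operand is absent here, so nothing remains; the sphere at (16, -3.5): section is a regular 12-gon, circumradius = √(r²−h²) = √(5.5²−1.2²) = 5.367 (perimeter = 2·12·5.367·sin(180°/12) = 33.34 mm); Combining (union): only the r=5.5 sphere at (16, -3.5) is present, so the union is just that shape — boundary = 33.34 mm. Overall, the cross-section is a single solid region. Total boundary length (outer) = 33.34 mm.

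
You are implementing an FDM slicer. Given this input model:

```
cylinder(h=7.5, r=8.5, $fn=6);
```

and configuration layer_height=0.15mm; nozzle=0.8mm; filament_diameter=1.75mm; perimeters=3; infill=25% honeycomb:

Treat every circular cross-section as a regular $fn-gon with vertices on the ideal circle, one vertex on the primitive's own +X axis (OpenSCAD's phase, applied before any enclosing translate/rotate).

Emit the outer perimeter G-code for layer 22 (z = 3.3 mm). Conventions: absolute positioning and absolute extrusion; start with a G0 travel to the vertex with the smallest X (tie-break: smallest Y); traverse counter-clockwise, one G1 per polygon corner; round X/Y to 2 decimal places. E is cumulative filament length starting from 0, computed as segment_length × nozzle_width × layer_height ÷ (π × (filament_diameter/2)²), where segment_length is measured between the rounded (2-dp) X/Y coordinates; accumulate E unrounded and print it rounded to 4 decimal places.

At z = 3.3 mm: the cylinder: section is a regular 6-gon, circumradius r=8.5. The outline is a single polygon with 6 vertices. Extrusion per mm of travel: 0.8 × 0.15 / (π × 0.875²) = 0.049890. Accumulating E over each segment gives final E = 2.5442.

G0 X-8.50 Y0.00 Z3.30
G1 X-4.25 Y-7.36 E0.4240
G1 X4.25 Y-7.36 E0.8481
G1 X8.50 Y0.00 E1.2721
G1 X4.25 Y7.36 E1.6961
G1 X-4.25 Y7.36 E2.1202
G1 X-8.50 Y0.00 E2.5442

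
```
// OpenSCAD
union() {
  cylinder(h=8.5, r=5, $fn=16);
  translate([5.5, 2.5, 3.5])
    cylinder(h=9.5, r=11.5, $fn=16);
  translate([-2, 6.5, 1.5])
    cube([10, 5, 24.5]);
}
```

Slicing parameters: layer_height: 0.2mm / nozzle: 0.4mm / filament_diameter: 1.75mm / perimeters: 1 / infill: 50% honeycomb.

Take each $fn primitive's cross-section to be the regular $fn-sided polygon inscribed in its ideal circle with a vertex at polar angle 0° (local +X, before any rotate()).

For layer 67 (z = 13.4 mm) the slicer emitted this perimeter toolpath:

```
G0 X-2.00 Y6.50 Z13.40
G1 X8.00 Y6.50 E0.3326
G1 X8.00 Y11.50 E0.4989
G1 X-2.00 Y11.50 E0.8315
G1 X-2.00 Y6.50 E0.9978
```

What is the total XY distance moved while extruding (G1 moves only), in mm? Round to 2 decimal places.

Sum the Euclidean lengths of each G1 segment: total = 30.00 mm.

30.00 mm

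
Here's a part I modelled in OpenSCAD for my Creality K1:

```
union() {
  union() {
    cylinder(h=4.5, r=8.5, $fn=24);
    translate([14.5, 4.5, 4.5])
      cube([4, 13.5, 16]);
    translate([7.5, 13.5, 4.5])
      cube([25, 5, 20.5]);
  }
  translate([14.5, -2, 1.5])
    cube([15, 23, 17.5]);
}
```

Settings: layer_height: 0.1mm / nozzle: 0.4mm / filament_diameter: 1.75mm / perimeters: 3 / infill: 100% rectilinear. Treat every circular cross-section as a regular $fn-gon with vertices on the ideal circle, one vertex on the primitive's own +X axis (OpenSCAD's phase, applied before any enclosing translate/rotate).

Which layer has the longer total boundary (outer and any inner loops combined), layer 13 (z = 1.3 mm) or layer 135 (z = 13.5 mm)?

layer 135 (z = 13.5 mm)

Layer 13 (z = 1.3): the r=8.5 cylinder gives a regular 24-gon of circumradius 8.5 (constant along its height) (perimeter = 2·24·8.500·sin(180°/24) = 53.25 mm); the cube at (14.5, 4.5) is absent (z outside [4.5, 20.5]); the cube at (7.5, 13.5) is not intersected at this z (z outside [4.5, 25]); Taking the union: only the r=8.5 cylinder is present, so the union is just that shape — boundary = 53.25 mm; the cube at (14.5, -2) is absent (z outside [1.5, 19]); Combining (union): only the result so far is present, so the union is just that shape — boundary = 53.25 mm. So its perimeter = 53.25 mm. Layer 135 (z = 13.5): the cylinder is absent (z outside [0, 4.5]); the 4×13.5 cube at (14.5, 4.5) contributes its full rectangle (perimeter 35.00 mm); the 25×5 cube at (7.5, 13.5) contributes its full rectangle (perimeter 60.00 mm); Taking the union: the regions partially overlap (shared area 18.00 mm²), so the edge portions inside another operand are dropped and the merged outline is re-measured after clipping — boundary = 78.00 mm; the cube at (14.5, -2) (footprint 15×23) is included at this height (perimeter 76.00 mm); Taking the union: the regions partially overlap (shared area 111.00 mm²), so the edge portions inside another operand are dropped and the merged outline is re-measured after clipping — boundary = 96.00 mm. So its perimeter = 96.00 mm. Layer 135 is larger (96.00 vs 53.25 mm).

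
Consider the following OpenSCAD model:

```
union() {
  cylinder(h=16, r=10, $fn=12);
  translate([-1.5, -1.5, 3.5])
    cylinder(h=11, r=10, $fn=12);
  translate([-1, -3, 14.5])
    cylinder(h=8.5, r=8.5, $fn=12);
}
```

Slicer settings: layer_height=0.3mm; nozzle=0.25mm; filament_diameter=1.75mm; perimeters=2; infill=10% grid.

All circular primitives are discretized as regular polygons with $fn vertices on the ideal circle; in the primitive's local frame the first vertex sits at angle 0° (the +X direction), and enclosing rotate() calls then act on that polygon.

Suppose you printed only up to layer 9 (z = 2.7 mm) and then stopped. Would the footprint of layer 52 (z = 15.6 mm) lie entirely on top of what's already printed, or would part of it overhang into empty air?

Compare the two slices. At z = 2.7: the r=10 cylinder contributes a regular 12-gon of circumradius 10 (area = (12/2)·10.000²·sin(360°/12) = 300.00 mm²); the cylinder at (-1.5, -1.5) is absent (z outside [3.5, 14.5]); the cylinder at (-1, -3) is absent (z outside [14.5, 23]); Taking the union: only the r=10 cylinder is present, so the union is just that shape — area = 300.00 mm². At z = 15.6: the r=10 cylinder contributes a regular 12-gon of circumradius 10 (area = (12/2)·10.000²·sin(360°/12) = 300.00 mm²); the cylinder at (-1.5, -1.5) is not intersected at this z (z outside [3.5, 14.5]); the r=8.5 cylinder at (-1, -3) contributes a regular 12-gon of circumradius 8.5 (area = (12/2)·8.500²·sin(360°/12) = 216.75 mm²); Merging all regions: the regions partially overlap — summed areas 516.75 mm² minus the doubly-counted overlap 195.28 mm² gives 321.47 mm² — area = 321.47 mm². Checking containment: at z = 15.6 the cross-section extends beyond the z = 2.7 cross-section by about 21.47 mm².

part overhangs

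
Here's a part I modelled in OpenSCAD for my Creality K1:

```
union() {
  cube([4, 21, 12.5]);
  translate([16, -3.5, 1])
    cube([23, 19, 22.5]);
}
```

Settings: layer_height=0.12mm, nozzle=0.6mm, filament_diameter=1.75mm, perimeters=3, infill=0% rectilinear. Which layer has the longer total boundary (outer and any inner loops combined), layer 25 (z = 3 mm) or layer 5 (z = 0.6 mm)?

Layer 25 (z = 3): the cube (footprint 4×21) is included at this height (perimeter 50.00 mm); the cube at (16, -3.5) is present — its section is the full 23×19 rectangle (perimeter 84.00 mm); Taking the union: the 2 present regions are separate (no shared area or edge), so areas and boundary lengths simply add and each stays a separate island — boundary = 134.00 mm. So its perimeter = 134.00 mm. Layer 5 (z = 0.6): the cube is present — its section is the full 4×21 rectangle (perimeter 50.00 mm); the cube at (16, -3.5) does not reach this height (z outside [1, 23.5]); Taking the union: only the 4×21 cube is present, so the union is just that shape — boundary = 50.00 mm. So its perimeter = 50.00 mm. Layer 25 is larger (134.00 vs 50.00 mm).

layer 25 (z = 3 mm)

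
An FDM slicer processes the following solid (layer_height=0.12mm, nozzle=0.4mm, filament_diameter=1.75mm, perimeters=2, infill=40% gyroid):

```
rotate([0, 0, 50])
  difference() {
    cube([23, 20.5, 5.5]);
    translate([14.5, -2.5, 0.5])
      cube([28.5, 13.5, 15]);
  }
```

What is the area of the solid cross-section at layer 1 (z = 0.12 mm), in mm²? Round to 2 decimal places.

At z = 0.12 mm: the 23×20.5 cube contributes its full rectangle (area 471.50 mm²); the cube at (14.5, -2.5) does not reach this height (z outside [0.5, 15.5]); Subtracting the remaining from the first: none of the subtracted shapes is present at this height, so the 23×20.5 cube is unchanged — area = 471.50 mm²; (rotated 50° about Z; rotation is an isometry so areas/perimeters/island counts are preserved). Overall, the cross-section is a single solid region. Net area = 471.50 mm².

471.50 mm²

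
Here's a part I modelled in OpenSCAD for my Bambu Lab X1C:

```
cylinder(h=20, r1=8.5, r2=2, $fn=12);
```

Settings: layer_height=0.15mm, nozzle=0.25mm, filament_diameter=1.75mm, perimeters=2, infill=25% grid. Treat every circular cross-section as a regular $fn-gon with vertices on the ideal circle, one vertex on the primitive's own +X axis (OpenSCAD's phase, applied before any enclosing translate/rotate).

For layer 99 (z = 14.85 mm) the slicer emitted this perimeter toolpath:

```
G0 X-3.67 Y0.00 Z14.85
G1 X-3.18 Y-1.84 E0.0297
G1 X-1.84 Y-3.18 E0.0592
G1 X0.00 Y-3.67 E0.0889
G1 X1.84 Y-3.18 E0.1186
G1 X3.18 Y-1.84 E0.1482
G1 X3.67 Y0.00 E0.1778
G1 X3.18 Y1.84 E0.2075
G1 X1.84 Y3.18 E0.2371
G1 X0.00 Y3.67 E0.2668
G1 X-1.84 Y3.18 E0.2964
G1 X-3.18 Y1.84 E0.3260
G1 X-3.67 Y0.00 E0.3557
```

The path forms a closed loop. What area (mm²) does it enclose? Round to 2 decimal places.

Apply the shoelace formula to the sequence of (X, Y) vertices; enclosed area = 40.46 mm².

40.46 mm²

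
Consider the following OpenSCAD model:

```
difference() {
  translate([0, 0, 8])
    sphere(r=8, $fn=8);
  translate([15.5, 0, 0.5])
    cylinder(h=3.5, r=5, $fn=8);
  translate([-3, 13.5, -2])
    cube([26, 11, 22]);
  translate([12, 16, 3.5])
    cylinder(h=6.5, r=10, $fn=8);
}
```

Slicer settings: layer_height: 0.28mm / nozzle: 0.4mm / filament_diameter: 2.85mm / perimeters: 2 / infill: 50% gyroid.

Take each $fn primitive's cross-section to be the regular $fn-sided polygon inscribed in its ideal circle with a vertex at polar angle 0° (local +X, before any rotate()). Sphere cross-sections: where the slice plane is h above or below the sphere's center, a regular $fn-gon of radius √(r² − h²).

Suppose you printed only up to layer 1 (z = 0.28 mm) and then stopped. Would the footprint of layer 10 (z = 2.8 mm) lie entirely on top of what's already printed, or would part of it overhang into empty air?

part overhangs

Compare the two slices. At z = 0.28: the r=8 sphere contributes a regular 8-gon of circumradius √(8²−7.72²) = 2.098 (area = (8/2)·2.098²·sin(360°/8) = 12.45 mm²); the cylinder at (15.5, 0) is absent (z outside [0.5, 4]); the 26×11 cube at (-3, 13.5) contributes its full rectangle (area 286.00 mm²); the cylinder at (12, 16) is not intersected at this z (z outside [3.5, 10]); After the difference (first − rest): starting from the r=8 sphere (12.45 mm²), the 26×11 cube at (-3, 13.5) misses the remaining region (no effect) — area = 12.45 mm². At z = 2.8: the r=8 sphere slices to a regular 8-gon of circumradius 6.079 (√(r²−h²) with h=5.2 from center) (area = (8/2)·6.079²·sin(360°/8) = 104.54 mm²); the cylinder at (15.5, 0): section is a regular 8-gon, circumradius r=5 (area = (8/2)·5.000²·sin(360°/8) = 70.71 mm²); the 26×11 cube at (-3, 13.5) contributes its full rectangle (area 286.00 mm²); the cylinder at (12, 16) is not intersected at this z (z outside [3.5, 10]); Subtracting the remaining from the first: starting from the r=8 sphere (104.54 mm²), the r=5 cylinder at (15.5, 0) misses the remaining region (no effect); the 26×11 cube at (-3, 13.5) misses the remaining region (no effect) — area = 104.54 mm². Checking containment: at z = 2.8 the cross-section extends beyond the z = 0.28 cross-section by about 92.09 mm².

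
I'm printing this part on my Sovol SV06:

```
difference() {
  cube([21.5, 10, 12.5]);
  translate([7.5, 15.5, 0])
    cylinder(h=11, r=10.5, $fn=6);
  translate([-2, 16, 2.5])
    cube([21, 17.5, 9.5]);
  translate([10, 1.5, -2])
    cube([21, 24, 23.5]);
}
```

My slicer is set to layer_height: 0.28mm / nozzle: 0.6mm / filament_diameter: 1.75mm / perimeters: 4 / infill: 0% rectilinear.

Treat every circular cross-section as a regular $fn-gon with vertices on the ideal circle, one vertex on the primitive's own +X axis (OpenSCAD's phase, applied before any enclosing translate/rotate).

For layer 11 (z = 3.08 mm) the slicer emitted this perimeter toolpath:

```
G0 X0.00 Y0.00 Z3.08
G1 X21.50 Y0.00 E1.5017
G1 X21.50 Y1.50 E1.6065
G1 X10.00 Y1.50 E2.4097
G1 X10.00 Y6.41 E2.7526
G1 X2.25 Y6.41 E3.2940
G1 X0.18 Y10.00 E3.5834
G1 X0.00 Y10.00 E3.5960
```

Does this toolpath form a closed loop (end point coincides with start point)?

no

Start point (G0): (0.00, 0.00). End point (last G1): the path does not return to the start — open.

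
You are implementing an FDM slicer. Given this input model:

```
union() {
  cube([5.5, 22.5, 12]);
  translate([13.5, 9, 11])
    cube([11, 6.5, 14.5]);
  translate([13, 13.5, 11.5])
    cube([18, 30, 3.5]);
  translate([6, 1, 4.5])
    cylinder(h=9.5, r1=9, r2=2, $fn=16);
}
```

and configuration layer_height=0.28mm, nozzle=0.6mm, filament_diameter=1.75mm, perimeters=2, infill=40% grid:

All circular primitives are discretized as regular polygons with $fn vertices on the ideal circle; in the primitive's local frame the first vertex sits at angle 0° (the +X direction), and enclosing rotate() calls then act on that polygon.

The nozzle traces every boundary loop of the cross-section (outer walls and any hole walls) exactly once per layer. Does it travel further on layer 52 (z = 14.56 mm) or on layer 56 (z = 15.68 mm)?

Layer 52 (z = 14.56): the cube is absent (z outside [0, 12]); the 11×6.5 cube at (13.5, 9) contributes its full rectangle (perimeter 35.00 mm); the 18×30 cube at (13, 13.5) contributes its full rectangle (perimeter 96.00 mm); the cone at (6, 1) is absent (z outside [4.5, 14]); Combining (union): the regions partially overlap (shared area 22.00 mm²), so the edge portions inside another operand are dropped and the merged outline is re-measured after clipping — boundary = 105.00 mm. So its perimeter = 105.00 mm. Layer 56 (z = 15.68): the cube is absent (z outside [0, 12]); the cube at (13.5, 9) (footprint 11×6.5) is included at this height (perimeter 35.00 mm); the cube at (13, 13.5) is absent (z outside [11.5, 15]); the cone at (6, 1) is not intersected at this z (z outside [4.5, 14]); Merging all regions: only the 11×6.5 cube at (13.5, 9) is present, so the union is just that shape — boundary = 35.00 mm. So its perimeter = 35.00 mm. Layer 52 is larger (105.00 vs 35.00 mm).

layer 52 (z = 14.56 mm)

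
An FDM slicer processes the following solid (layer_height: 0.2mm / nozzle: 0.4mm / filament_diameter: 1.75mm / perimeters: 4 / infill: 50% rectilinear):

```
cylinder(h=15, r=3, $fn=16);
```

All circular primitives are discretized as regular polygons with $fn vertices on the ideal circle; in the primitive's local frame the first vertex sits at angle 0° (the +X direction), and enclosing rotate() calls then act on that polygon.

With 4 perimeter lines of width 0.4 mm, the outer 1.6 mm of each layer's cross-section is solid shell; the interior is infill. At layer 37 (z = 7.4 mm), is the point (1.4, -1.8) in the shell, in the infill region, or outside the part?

shell

At z = 7.4 mm: the cylinder: section is a regular 16-gon, circumradius r=3. Overall, the cross-section is a single solid region. The nearest boundary edge runs (1.15, -2.77)→(2.12, -2.12); distance from the point to it = 0.67 mm. The point is inside the cross-section, 0.67 mm from the nearest boundary — within the 1.6 mm shell band (4 × 0.4).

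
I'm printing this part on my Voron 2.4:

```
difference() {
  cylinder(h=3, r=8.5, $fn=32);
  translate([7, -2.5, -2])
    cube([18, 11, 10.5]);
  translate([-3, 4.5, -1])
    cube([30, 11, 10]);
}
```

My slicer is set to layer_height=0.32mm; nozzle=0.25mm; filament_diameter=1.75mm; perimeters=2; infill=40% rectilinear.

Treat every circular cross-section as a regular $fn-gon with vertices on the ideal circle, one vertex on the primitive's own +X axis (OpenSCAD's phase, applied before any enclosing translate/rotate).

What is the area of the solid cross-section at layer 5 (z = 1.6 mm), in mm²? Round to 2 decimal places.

At z = 1.6 mm: the cylinder: section is a regular 32-gon, circumradius r=8.5 (area = (32/2)·8.500²·sin(360°/32) = 225.52 mm²); the cube at (7, -2.5) is present — its section is the full 18×11 rectangle (area 198.00 mm²); the cube at (-3, 4.5) is present — its section is the full 30×11 rectangle (area 330.00 mm²); Taking the first minus the rest: starting from the r=8.5 cylinder (225.52 mm²), the 18×11 cube at (7, -2.5) partially overlaps it — only the 8.15 mm² overlap (of its 198.00 mm²) is removed, clipping the outline; the 30×11 cube at (-3, 4.5) partially overlaps it — only the 31.48 mm² overlap (of its 330.00 mm²) is removed, clipping the outline — area = 185.90 mm². Overall, the cross-section is a single solid region. Net area = 185.90 mm².

185.90 mm²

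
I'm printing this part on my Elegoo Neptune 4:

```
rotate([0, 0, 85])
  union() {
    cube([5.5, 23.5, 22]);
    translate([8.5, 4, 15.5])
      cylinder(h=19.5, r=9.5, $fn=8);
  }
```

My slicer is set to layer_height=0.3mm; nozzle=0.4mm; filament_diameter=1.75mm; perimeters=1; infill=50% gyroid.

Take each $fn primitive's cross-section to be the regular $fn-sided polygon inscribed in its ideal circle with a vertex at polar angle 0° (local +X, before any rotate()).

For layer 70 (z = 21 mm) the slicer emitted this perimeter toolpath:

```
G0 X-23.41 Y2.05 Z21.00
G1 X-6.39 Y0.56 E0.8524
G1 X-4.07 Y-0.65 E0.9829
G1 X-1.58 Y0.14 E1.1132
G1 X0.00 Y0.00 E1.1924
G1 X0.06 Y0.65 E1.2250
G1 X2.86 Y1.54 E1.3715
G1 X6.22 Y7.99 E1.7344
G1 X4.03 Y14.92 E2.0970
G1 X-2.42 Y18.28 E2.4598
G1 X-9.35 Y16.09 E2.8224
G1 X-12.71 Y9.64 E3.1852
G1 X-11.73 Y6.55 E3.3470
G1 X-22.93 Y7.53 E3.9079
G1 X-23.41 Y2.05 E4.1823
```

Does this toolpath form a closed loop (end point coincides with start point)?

Start point (G0): (-23.41, 2.05). End point (last G1): the path returns to the start — closed.

yes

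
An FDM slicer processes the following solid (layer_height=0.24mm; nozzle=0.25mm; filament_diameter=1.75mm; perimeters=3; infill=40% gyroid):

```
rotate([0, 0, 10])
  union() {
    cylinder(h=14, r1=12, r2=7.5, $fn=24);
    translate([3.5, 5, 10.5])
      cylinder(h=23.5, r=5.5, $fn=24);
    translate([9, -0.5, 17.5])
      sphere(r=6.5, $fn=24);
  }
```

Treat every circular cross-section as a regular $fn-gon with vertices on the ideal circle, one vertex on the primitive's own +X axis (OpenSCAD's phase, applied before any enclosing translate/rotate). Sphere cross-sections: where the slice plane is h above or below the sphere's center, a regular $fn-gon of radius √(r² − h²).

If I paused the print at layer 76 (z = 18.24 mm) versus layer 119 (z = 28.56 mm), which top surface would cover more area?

Layer 76 (z = 18.24): the cone is absent (z outside [0, 14]); the r=5.5 cylinder at (3.5, 5) contributes a regular 24-gon of circumradius 5.5 (area = (24/2)·5.500²·sin(360°/24) = 93.95 mm²); the sphere at (9, -0.5): section is a regular 24-gon, circumradius = √(r²−h²) = √(6.5²−0.74²) = 6.458 (area = (24/2)·6.458²·sin(360°/24) = 129.52 mm²); Taking the union: the regions partially overlap — summed areas 223.47 mm² minus the doubly-counted overlap 25.50 mm² gives 197.97 mm² — area = 197.97 mm²; (rotated 10° about Z; rotation is an isometry so areas/perimeters/island counts are preserved). So its area = 197.97 mm². Layer 119 (z = 28.56): the cone is not intersected at this z (z outside [0, 14]); the cylinder at (3.5, 5): section is a regular 24-gon, circumradius r=5.5 (area = (24/2)·5.500²·sin(360°/24) = 93.95 mm²); the sphere at (9, -0.5) is not intersected at this z (|z−center|=11.060 > r=6.5); Taking the union: only the r=5.5 cylinder at (3.5, 5) is present, so the union is just that shape — area = 93.95 mm²; (rotated 10° about Z; rotation is an isometry so areas/perimeters/island counts are preserved). So its area = 93.95 mm². Layer 76 is larger (197.97 vs 93.95 mm²).

layer 76 (z = 18.24 mm)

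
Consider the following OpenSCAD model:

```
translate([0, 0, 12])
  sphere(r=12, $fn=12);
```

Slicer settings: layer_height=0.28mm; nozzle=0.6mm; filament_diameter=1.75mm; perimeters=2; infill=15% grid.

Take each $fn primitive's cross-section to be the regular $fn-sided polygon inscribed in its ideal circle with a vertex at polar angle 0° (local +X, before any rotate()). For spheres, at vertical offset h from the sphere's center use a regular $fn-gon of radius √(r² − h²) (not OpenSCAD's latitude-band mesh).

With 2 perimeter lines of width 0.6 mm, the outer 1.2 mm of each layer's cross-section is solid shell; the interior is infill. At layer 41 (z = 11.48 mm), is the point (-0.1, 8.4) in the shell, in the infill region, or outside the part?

At z = 11.48 mm: the r=12 sphere contributes a regular 12-gon of circumradius √(12²−0.52²) = 11.989. Overall, the cross-section is a single solid region. The nearest boundary edge runs (0.00, 11.99)→(-5.99, 10.38); distance from the point to it = 3.44 mm. The point is inside the cross-section and 3.44 mm from the nearest boundary — more than the 1.2 mm shell width (2 × 0.6), so it's in the infill interior.

infill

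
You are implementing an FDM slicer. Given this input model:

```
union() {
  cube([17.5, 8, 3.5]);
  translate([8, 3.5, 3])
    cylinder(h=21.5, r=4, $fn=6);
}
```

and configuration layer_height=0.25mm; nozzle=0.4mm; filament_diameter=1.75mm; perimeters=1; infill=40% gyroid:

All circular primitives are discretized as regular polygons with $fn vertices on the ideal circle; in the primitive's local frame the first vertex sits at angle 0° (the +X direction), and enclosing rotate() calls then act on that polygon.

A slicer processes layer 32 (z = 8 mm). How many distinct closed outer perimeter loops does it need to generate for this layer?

1

At z = 8 mm: the cube is not intersected at this z (z outside [0, 3.5]); the cylinder at (8, 3.5): section is a regular 6-gon, circumradius r=4; Merging all regions: only the r=4 cylinder at (8, 3.5) is present, so the union is just that shape — 1 connected region. The result has 1 disconnected region.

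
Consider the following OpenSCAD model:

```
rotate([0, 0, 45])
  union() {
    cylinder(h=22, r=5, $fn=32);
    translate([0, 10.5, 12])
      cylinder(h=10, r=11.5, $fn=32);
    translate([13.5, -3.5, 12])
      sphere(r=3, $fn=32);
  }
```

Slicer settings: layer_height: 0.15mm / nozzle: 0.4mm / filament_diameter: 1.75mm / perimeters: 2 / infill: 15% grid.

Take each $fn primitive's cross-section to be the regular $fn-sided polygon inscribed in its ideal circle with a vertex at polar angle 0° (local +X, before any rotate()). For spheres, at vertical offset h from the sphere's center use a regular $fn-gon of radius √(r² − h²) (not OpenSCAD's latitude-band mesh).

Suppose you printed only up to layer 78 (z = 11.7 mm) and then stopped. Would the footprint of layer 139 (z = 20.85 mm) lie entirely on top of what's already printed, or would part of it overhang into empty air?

Compare the two slices. At z = 11.7: the r=5 cylinder contributes a regular 32-gon of circumradius 5 (area = (32/2)·5.000²·sin(360°/32) = 78.04 mm²); the cylinder at (0, 10.5) does not reach this height (z outside [12, 22]); the r=3 sphere at (13.5, -3.5) contributes a regular 32-gon of circumradius √(3²−0.3²) = 2.985 (area = (32/2)·2.985²·sin(360°/32) = 27.81 mm²); Taking the union: the 2 present regions are separate (no shared area or edge), so areas and boundary lengths simply add and each stays a separate island — area = 105.85 mm²; (rotated 45° about Z; rotation is an isometry so areas/perimeters/island counts are preserved). At z = 20.85: the r=5 cylinder gives a regular 32-gon of circumradius 5 (constant along its height) (area = (32/2)·5.000²·sin(360°/32) = 78.04 mm²); the r=11.5 cylinder at (0, 10.5) gives a regular 32-gon of circumradius 11.5 (constant along its height) (area = (32/2)·11.500²·sin(360°/32) = 412.81 mm²); the sphere at (13.5, -3.5) is absent (|z−center|=8.850 > r=3); Combining (union): the regions partially overlap — summed areas 490.85 mm² minus the doubly-counted overlap 44.92 mm² gives 445.93 mm² — area = 445.93 mm²; (whole slice rotated 45° about Z — lengths, areas and connectivity unchanged). Checking containment: at z = 20.85 the cross-section extends beyond the z = 11.7 cross-section by about 367.89 mm².

part overhangs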